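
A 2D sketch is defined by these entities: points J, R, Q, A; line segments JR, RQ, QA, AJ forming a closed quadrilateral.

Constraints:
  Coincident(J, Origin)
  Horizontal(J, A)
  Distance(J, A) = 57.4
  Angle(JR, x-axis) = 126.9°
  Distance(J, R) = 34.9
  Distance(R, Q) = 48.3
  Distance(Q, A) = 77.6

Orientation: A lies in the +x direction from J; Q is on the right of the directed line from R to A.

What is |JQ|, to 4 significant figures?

26.78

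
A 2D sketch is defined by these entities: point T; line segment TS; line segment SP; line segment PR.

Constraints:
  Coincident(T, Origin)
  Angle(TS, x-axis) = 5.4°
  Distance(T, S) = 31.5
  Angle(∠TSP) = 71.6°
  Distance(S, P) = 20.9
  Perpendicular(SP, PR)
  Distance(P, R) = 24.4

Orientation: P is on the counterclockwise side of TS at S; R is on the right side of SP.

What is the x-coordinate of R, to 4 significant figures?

45.25

T is at the origin; TS runs at 5.4° with length 31.5, so S = 31.5·(cos 5.4°, sin 5.4°) = (31.36, 2.964). ∠TSP = 71.6°, so SP runs at 5.4° + (180° − 71.6°) = 113.8° from the x-axis; with |SP| = 20.9, P = S + 20.9·(cos 113.8°, sin 113.8°) = (22.93, 22.09). SP ⟂ PR; with |PR| = 24.4 on the right of SP, R = P + 24.4·(0.9150, 0.4035) = (45.25, 31.93). So R.x = 45.25.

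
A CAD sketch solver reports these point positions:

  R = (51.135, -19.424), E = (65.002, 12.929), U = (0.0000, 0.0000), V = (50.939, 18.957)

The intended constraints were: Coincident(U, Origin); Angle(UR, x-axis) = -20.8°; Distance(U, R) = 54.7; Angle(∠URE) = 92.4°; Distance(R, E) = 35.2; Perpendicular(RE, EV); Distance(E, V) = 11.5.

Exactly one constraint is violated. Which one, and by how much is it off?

Distance(E, V) = 11.5 — off by 3.80.

U = (0.00, 0.00) ✓; UR at -20.80° ✓; |UR| = 54.70 ✓; ∠URE = 92.40° ✓; |RE| = 35.20 ✓; ∠(RE, EV) = 90.00° ✓; |EV| = 15.30 ✗.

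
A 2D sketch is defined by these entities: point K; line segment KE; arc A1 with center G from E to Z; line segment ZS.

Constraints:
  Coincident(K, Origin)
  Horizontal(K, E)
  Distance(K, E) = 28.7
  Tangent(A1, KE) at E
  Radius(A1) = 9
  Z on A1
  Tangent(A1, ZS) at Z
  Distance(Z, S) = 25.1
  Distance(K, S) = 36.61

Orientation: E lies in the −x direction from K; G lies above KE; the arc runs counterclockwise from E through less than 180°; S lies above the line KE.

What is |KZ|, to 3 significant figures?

21.3

Checks: |GZ| = 9.000 ✓; ∠(GZ, ZS) = 90.00° ✓; |ZS| = 25.10 ✓; |KS| = 36.61 ✓.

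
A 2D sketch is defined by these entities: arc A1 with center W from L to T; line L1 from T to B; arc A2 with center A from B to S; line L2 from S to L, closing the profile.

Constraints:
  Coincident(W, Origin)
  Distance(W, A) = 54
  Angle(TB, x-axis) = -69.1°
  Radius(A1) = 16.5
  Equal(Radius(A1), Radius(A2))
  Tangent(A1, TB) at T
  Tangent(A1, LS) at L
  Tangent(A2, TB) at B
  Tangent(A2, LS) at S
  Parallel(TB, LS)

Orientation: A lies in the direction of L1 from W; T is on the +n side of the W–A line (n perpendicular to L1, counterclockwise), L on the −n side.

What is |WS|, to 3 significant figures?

56.5

The slot axis is L1's direction at -69.1°, so u = (cos -69.1°, sin -69.1°) = (0.357, -0.934) and n = (−sin -69.1°, cos -69.1°) = (0.934, 0.357). W is at the origin and A lies 54.0 along u from W, so A = 54.0·u = (19.3, -50.4). Tangency of A1 to both parallel lines with radius 16.5 puts T and L at W ± 16.5·n: T = (15.4, 5.89), L = (-15.4, -5.89). Equal radii place B and S the same way about A: B = A + 16.5·n = (34.7, -44.6), S = A − 16.5·n = (3.85, -56.3). Then |WS| = |S − W| = 56.5.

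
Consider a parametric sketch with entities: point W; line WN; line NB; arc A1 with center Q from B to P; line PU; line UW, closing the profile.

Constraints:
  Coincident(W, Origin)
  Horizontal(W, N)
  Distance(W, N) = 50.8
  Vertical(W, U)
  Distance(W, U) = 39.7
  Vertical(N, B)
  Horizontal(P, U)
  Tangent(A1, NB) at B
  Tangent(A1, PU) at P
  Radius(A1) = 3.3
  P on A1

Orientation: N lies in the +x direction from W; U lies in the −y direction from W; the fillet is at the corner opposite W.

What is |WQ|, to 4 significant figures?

59.84

W is at the origin; W and N share the same y with |WN| = 50.8 and N on the +x side, so N = (50.80, 0.000). W and U share the same x with |WU| = 39.7 and U on the −y side, so U = (0.000, -39.70). The virtual corner opposite W is at (50.80, -39.70). A1 meets NB tangentially, so QB is at right angles to NB and tangency of A1 to PU means the radius QP is perpendicular to PU, with radius 3.3, so the center Q sits 3.3 in from both sides at Q = (47.50, -36.40). Then |WQ| = |Q − W| = 59.84.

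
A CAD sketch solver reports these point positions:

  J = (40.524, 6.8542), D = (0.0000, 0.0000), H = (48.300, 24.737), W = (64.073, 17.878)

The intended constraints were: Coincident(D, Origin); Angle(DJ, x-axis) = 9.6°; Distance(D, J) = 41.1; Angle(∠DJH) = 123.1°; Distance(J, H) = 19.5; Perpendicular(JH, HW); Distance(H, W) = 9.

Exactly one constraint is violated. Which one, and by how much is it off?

Distance(H, W) = 9 — off by 8.20.

D = (0.00, 0.00) ✓; DJ at 9.600° ✓; |DJ| = 41.10 ✓; ∠DJH = 123.1° ✓; |JH| = 19.50 ✓; ∠(JH, HW) = 90.00° ✓; |HW| = 17.20 ✗.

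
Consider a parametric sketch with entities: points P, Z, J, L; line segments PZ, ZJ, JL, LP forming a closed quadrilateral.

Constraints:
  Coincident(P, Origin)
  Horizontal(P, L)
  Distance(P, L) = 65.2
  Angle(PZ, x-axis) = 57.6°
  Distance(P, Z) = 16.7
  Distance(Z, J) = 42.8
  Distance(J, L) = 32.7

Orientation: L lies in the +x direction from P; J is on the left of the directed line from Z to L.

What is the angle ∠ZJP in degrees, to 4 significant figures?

10.38°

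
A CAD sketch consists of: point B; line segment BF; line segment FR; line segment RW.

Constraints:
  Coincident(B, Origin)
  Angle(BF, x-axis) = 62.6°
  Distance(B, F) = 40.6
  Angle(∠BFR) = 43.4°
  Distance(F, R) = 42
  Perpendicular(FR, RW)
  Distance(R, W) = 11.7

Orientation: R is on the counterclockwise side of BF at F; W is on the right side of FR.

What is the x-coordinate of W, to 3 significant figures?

-24.8

B is at the origin; BF runs at 62.6° with length 40.6, so F = 40.6·(cos 62.6°, sin 62.6°) = (18.7, 36.0). ∠BFR = 43.4°, so FR runs at 62.6° + (180° − 43.4°) = 199° from the x-axis; with |FR| = 42.0, R = F + 42.0·(cos 199°, sin 199°) = (-21.0, 22.2). FR is perpendicular to RW; with |RW| = 11.7 on the right of FR, W = R + 11.7·(-0.329, 0.944) = (-24.8, 33.3). So W.x = -24.8.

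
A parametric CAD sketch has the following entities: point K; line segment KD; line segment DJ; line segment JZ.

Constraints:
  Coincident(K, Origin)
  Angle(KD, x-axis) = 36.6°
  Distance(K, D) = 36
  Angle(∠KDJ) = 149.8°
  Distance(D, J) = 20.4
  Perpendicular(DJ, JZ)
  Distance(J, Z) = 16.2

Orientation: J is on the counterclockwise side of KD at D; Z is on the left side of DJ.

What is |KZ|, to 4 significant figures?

51.55

∠KDJ = 149.8°, so DJ runs at 36.6° + (180° − 149.8°) = 66.80° from the x-axis; with |DJ| = 20.4, J = D + 20.4·(cos 66.80°, sin 66.80°) = (36.94, 40.21). DJ is perpendicular to JZ; with |JZ| = 16.2 on the left of DJ, Z = J + 16.2·(-0.9191, 0.3939) = (22.05, 46.60). Then |KZ| = |Z − K| = 51.55.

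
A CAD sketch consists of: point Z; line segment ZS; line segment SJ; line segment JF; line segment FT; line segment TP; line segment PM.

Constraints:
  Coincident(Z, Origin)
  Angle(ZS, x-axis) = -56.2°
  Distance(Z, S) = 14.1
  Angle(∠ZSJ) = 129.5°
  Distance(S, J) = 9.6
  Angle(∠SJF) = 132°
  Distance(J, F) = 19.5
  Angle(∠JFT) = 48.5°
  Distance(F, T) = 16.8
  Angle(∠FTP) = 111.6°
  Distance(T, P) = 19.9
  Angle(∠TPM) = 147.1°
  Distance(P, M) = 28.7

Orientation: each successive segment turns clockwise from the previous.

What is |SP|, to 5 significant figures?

4.1381

Z is at the origin; ZS runs at -56.2° with length 14.1, so S = (7.8438, -11.717). ∠ZSJ = 129.5° gives SJ at -106.70° from the x-axis; with |SJ| = 9.6, J = (5.0851, -20.912). ∠SJF = 132.0° gives JF at -154.70° from the x-axis; with |JF| = 19.5, F = (-12.545, -29.245). ∠JFT = 48.5° gives FT at 73.800° from the x-axis; with |FT| = 16.8, T = (-7.8575, -13.113). ∠FTP = 111.6° gives TP at 5.4000° from the x-axis; with |TP| = 19.9, P = (11.954, -11.240). Then |SP| = |P − S| = 4.1381.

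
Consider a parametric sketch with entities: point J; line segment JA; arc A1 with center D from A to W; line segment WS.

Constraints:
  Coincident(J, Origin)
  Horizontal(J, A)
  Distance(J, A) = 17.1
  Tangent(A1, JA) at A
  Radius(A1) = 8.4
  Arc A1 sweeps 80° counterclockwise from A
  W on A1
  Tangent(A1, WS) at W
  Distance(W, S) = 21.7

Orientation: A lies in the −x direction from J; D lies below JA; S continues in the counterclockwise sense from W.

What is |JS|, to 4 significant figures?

40.63

J is at the origin; J and A share the same y with |JA| = 17.1 and A on the −x side, so A = (-17.10, 0.000). Tangency of A1 to JA means the radius DA is perpendicular to JA, so D = A + (0, -8.4) = (-17.10, -8.400). On A1, A sits at bearing 90° from D; an 80° counterclockwise sweep puts W at bearing 170°, so W = D + 8.4·(cos 170°, sin 170°) = (-25.37, -6.941). A1 meets WS tangentially, so DW is at right angles to WS, so WS runs along (−sin 170°, cos 170°); with |WS| = 21.7, S = (-29.14, -28.31). Then |JS| = |S − J| = 40.63.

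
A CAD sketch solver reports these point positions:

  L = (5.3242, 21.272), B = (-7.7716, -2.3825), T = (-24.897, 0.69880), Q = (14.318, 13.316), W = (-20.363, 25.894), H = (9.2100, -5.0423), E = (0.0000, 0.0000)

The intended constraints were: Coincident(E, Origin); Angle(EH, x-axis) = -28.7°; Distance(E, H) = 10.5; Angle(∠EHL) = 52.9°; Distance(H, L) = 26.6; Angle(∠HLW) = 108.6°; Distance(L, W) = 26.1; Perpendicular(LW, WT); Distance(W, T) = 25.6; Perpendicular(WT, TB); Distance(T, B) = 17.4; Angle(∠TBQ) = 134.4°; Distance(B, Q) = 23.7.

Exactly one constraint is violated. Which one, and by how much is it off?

Distance(B, Q) = 23.7 — off by 3.40.

E = (0.00, 0.00) ✓; EH at -28.70° ✓; |EH| = 10.50 ✓; ∠EHL = 52.90° ✓; |HL| = 26.60 ✓; ∠HLW = 108.6° ✓; |LW| = 26.10 ✓; ∠(LW, WT) = 90.00° ✓; |WT| = 25.60 ✓; ∠(WT, TB) = 90.00° ✓; |TB| = 17.40 ✓; ∠TBQ = 134.4° ✓; |BQ| = 27.10 ✗.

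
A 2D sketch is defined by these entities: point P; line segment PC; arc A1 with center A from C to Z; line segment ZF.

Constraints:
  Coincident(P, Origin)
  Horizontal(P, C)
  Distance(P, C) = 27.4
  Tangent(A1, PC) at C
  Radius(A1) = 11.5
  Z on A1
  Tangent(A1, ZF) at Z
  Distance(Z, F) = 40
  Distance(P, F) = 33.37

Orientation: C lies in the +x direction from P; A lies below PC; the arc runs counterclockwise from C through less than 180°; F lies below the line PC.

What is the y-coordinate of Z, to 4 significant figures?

-3.496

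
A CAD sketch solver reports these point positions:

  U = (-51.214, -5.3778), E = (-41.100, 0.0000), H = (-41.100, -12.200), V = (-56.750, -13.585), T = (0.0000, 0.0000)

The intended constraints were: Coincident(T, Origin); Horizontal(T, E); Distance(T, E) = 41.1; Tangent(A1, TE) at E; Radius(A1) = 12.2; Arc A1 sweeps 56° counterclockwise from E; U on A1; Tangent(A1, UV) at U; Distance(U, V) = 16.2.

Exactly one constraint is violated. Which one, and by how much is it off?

Distance(U, V) = 16.2 — off by 6.30.

T = (0.00, 0.00) ✓; T.y = 0.00, E.y = 0.00 ✓; |TE| = 41.10 ✓; ∠(HE, ET) = 90.00° ✓; |HE| = 12.20 ✓; bearing(H→U) − bearing(H→E) = 56.00° ✓; |HU| = 12.20 ✓; ∠(HU, UV) = 90.00° ✓; |UV| = 9.900 ✗.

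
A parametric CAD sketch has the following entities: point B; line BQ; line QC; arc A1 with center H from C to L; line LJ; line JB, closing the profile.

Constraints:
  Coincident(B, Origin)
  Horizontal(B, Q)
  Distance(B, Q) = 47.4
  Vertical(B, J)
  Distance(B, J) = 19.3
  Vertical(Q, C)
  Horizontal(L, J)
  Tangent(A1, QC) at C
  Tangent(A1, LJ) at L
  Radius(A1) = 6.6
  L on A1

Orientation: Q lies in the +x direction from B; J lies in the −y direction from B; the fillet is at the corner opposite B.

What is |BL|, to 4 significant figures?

45.13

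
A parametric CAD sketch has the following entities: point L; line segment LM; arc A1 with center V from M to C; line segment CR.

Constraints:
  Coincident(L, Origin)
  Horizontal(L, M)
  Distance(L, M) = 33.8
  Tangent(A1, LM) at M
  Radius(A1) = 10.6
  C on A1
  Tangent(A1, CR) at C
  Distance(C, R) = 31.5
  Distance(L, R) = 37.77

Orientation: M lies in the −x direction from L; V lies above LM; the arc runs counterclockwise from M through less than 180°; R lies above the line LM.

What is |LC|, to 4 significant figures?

24.87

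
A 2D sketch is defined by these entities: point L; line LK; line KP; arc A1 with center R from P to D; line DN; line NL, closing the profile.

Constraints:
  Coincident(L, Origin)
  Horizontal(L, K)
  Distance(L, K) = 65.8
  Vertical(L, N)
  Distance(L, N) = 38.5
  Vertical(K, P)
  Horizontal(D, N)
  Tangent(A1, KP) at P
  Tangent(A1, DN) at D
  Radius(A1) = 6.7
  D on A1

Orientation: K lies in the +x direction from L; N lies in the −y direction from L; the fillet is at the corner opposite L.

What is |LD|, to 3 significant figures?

70.5

The virtual corner opposite L is at (65.8, -38.5). Tangency of A1 to KP means the radius RP is perpendicular to KP and A1 meets DN tangentially, so RD is at right angles to DN, with radius 6.7, so the center R sits 6.7 in from both sides at R = (59.1, -31.8). That places the tangent points at P = (65.8, -31.8) on KP and D = (59.1, -38.5) on DN. Then |LD| = |D − L| = 70.5.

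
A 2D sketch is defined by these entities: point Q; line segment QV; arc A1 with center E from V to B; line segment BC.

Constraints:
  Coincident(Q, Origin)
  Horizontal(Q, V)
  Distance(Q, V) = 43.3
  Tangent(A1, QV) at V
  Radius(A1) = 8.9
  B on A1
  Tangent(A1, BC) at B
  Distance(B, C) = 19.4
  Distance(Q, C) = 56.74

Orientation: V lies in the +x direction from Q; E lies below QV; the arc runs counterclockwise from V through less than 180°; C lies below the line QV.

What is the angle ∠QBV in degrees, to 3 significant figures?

94.1°

Checks: Q = (0.00, 0.00) ✓; |EB| = 8.900 ✓; ∠(EB, BC) = 90.00° ✓; |BC| = 19.40 ✓; |QC| = 56.74 ✓.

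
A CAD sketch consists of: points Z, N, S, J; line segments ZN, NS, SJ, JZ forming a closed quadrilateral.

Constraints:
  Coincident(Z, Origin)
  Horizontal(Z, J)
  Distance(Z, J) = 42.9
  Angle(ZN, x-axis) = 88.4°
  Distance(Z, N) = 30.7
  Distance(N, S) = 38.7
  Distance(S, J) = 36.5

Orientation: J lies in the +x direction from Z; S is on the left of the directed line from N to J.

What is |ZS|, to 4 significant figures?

53.39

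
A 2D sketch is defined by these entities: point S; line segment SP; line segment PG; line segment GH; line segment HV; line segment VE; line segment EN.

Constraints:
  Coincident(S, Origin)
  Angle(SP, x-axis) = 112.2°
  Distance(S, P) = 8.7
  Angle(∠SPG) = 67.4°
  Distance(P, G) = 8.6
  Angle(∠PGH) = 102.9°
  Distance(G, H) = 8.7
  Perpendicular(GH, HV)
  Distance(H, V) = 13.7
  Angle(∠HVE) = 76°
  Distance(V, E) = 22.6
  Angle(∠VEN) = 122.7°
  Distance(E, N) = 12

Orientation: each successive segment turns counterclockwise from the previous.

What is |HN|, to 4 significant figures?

25.97

S is at the origin; SP runs at 112.2° with length 8.7, so P = (-3.287, 8.055). ∠SPG = 67.4° gives PG at -135.2° from the x-axis; with |PG| = 8.6, G = (-9.390, 1.995). ∠PGH = 102.9° gives GH at -58.10° from the x-axis; with |GH| = 8.7, H = (-4.792, -5.391). GH is perpendicular to HV, so HV runs at 31.90°; with |HV| = 13.7, V = (6.839, 1.849). ∠HVE = 76.0° gives VE at 135.9° from the x-axis; with |VE| = 22.6, E = (-9.391, 17.58). ∠VEN = 122.7° gives EN at -166.8° from the x-axis; with |EN| = 12.0, N = (-21.07, 14.84). Then |HN| = |N − H| = 25.97.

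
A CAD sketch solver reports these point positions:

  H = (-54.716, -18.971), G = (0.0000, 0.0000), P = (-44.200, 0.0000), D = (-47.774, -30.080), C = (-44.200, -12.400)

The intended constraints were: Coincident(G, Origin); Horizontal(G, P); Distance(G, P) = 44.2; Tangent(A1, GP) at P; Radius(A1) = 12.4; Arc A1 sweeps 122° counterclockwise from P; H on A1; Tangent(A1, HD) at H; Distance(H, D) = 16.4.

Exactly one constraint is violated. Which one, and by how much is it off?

Distance(H, D) = 16.4 — off by 3.30.

G = (0.00, 0.00) ✓; G.y = 0.00, P.y = 0.00 ✓; |GP| = 44.20 ✓; ∠(CP, PG) = 90.00° ✓; |CP| = 12.40 ✓; bearing(C→H) − bearing(C→P) = 122.0° ✓; |CH| = 12.40 ✓; ∠(CH, HD) = 90.00° ✓; |HD| = 13.10 ✗.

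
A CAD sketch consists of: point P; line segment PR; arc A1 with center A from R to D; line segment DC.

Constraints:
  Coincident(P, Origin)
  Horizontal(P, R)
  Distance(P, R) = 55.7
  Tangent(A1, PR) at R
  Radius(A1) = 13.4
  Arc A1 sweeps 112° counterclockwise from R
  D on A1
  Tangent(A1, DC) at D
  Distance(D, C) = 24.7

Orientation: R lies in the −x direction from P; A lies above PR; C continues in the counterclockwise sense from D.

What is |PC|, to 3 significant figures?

66.8

P is at the origin; P and R share the same y with |PR| = 55.7 and R on the −x side, so R = (-55.7, 0.00). Since A1 is tangent to PR there, AR ⟂ PR, so A = R + (0, 13.4) = (-55.7, 13.4). On A1, R sits at bearing -90° from A; a 112° counterclockwise sweep puts D at bearing 22°, so D = A + 13.4·(cos 22°, sin 22°) = (-43.3, 18.4). Tangency of A1 to DC means the radius AD is perpendicular to DC, so DC runs along (−sin 22°, cos 22°); with |DC| = 24.7, C = (-52.5, 41.3). Then |PC| = |C − P| = 66.8.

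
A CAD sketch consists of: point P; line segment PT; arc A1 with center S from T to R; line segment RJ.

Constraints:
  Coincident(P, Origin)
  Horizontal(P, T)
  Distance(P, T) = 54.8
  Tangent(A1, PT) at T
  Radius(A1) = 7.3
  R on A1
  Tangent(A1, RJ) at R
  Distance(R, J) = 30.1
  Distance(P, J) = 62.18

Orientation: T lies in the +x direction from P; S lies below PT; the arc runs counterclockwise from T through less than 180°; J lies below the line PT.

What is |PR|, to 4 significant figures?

48.14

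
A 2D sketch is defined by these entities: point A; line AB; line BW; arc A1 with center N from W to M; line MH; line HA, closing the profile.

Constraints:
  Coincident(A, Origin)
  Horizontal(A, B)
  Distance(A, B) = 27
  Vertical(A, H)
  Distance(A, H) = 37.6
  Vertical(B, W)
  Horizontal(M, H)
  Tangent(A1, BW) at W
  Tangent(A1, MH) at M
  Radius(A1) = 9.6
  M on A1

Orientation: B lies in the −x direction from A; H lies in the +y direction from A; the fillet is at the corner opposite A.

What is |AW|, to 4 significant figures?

38.90

A is at the origin; A and B share the same y with |AB| = 27.0 and B on the −x side, so B = (-27.00, 0.000). AH is vertical with |AH| = 37.6 and H on the +y side, so H = (0.000, 37.60). The virtual corner opposite A is at (-27.00, 37.60). Since A1 is tangent to BW there, NW ⟂ BW and since A1 is tangent to MH there, NM ⟂ MH, with radius 9.6, so the center N sits 9.6 in from both sides at N = (-17.40, 28.00). That places the tangent points at W = (-27.00, 28.00) on BW and M = (-17.40, 37.60) on MH. Then |AW| = |W − A| = 38.90.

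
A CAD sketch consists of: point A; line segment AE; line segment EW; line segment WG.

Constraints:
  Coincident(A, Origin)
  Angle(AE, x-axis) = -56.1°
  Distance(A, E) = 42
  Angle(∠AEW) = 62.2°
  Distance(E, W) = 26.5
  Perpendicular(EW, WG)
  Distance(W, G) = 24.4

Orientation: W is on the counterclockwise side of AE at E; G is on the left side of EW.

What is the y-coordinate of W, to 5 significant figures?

-11.528

A is at the origin; AE runs at -56.1° with length 42.0, so E = 42.0·(cos -56.1°, sin -56.1°) = (23.425, -34.861). ∠AEW = 62.2°, so EW runs at -56.1° + (180° − 62.2°) = 61.700° from the x-axis; with |EW| = 26.5, W = E + 26.5·(cos 61.700°, sin 61.700°) = (35.989, -11.528). So W.y = -11.528.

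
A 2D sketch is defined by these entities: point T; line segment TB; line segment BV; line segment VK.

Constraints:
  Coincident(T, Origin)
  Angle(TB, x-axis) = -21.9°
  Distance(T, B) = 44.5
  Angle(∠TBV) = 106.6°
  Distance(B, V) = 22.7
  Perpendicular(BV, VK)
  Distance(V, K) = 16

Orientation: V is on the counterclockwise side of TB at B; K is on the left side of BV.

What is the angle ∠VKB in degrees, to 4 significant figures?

54.82°

T is at the origin; TB runs at -21.9° with length 44.5, so B = 44.5·(cos -21.9°, sin -21.9°) = (41.29, -16.60). ∠TBV = 106.6°, so BV runs at -21.9° + (180° − 106.6°) = 51.50° from the x-axis; with |BV| = 22.7, V = B + 22.7·(cos 51.50°, sin 51.50°) = (55.42, 1.167). BV ⟂ VK; with |VK| = 16.0 on the left of BV, K = V + 16.0·(-0.7826, 0.6225) = (42.90, 11.13). Then cos ∠VKB = KV·KB / (|KV||KB|), giving 54.82°.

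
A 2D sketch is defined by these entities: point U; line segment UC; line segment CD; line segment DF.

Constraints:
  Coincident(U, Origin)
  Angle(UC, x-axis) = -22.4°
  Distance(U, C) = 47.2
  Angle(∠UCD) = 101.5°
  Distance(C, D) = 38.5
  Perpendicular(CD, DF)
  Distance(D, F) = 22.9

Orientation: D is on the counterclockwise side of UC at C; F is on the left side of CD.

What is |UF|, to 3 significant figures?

53.3

U is at the origin; UC runs at -22.4° with length 47.2, so C = 47.2·(cos -22.4°, sin -22.4°) = (43.6, -18.0). ∠UCD = 101.5°, so CD runs at -22.4° + (180° − 101.5°) = 56.1° from the x-axis; with |CD| = 38.5, D = C + 38.5·(cos 56.1°, sin 56.1°) = (65.1, 14.0). The perpendicularity gives DF at right angles to CD; with |DF| = 22.9 on the left of CD, F = D + 22.9·(-0.830, 0.558) = (46.1, 26.7). Then |UF| = |F − U| = 53.3.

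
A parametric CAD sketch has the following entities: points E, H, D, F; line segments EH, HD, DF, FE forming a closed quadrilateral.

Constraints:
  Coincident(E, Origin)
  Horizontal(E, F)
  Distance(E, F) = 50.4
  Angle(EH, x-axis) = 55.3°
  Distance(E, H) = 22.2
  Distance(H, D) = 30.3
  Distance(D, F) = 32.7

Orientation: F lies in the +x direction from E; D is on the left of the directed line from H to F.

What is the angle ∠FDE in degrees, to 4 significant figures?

70.61°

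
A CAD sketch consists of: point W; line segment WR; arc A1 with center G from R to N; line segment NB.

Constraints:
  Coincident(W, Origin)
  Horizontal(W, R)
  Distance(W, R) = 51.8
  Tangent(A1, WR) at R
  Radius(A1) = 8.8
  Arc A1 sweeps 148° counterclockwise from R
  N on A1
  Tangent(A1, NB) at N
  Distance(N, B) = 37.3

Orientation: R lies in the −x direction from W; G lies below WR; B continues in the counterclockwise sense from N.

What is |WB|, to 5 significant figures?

43.757

W is at the origin; W and R share the same y with |WR| = 51.8 and R on the −x side, so R = (-51.800, 0.0000). The tangent condition forces GR to be normal to WR, so G = R + (0, -8.8) = (-51.800, -8.8000). On A1, R sits at bearing 90° from G; a 148° counterclockwise sweep puts N at bearing 238°, so N = G + 8.8·(cos 238°, sin 238°) = (-56.463, -16.263). Since A1 is tangent to NB there, GN ⟂ NB, so NB runs along (−sin 238°, cos 238°); with |NB| = 37.3, B = (-24.831, -36.029). Then |WB| = |B − W| = 43.757.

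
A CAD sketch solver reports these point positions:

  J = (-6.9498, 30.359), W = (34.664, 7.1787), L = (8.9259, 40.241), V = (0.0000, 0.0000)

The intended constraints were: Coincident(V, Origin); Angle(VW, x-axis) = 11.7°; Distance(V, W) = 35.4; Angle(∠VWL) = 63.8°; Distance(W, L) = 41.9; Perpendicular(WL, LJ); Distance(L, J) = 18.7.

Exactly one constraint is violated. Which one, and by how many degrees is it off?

Perpendicular(WL, LJ) — off by 6.00°.

V = (0.00, 0.00) ✓; VW at 11.70° ✓; |VW| = 35.40 ✓; ∠VWL = 63.80° ✓; |WL| = 41.90 ✓; ∠(WL, LJ) = 84.00° ✗; |LJ| = 18.70 ✓.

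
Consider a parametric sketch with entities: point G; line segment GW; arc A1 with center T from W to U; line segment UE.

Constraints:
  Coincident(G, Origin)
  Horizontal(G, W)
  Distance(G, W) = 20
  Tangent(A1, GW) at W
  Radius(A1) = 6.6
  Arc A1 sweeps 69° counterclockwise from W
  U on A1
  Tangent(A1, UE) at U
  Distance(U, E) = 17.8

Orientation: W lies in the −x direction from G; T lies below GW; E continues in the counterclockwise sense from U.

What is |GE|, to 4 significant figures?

38.65

G is at the origin; GW is horizontal with |GW| = 20.0 and W on the −x side, so W = (-20.00, 0.000). Since A1 is tangent to GW there, TW ⟂ GW, so T = W + (0, -6.6) = (-20.00, -6.600). On A1, W sits at bearing 90° from T; a 69° counterclockwise sweep puts U at bearing 159°, so U = T + 6.6·(cos 159°, sin 159°) = (-26.16, -4.235). A1 meets UE tangentially, so TU is at right angles to UE, so UE runs along (−sin 159°, cos 159°); with |UE| = 17.8, E = (-32.54, -20.85). Then |GE| = |E − G| = 38.65.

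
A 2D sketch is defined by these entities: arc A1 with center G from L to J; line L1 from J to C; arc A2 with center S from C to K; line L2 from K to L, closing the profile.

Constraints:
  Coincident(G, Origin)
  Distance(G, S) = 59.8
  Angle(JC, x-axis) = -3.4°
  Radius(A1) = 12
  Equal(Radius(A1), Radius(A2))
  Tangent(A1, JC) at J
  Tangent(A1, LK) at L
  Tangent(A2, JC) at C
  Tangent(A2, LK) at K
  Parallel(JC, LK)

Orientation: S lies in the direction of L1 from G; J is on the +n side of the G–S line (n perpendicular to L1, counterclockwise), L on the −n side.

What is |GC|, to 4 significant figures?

60.99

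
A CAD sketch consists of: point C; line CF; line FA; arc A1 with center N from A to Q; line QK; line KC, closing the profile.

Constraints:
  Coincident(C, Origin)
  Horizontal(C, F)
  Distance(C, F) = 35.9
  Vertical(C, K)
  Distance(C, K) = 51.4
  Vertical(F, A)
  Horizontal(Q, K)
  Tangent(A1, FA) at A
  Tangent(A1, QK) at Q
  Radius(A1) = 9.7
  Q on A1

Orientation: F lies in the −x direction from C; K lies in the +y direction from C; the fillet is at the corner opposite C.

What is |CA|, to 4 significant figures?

55.02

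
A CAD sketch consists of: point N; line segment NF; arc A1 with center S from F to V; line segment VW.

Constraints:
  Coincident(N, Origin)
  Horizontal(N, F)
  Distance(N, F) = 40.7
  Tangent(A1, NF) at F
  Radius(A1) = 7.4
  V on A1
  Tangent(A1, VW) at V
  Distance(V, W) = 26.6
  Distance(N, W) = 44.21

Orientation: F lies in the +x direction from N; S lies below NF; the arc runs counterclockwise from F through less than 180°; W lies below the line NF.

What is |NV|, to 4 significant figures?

33.98

N is at the origin; N and F share the same y with |NF| = 40.7 and F on the +x side, so F = (40.70, 0.000). A1 meets NF tangentially, so SF is at right angles to NF, so S = F + (0, -7.4) = (40.70, -7.400). Since SV ⟂ VW (tangency), |SW| = √(7.4² + 26.6²) = 27.61 regardless of where V sits on A1. So W lies on both circle(N, 44.21) and circle(S, 27.61); the below-NF intersection is W = (29.72, -32.73). V is the foot of the tangent from W: V = (33.37, -6.384).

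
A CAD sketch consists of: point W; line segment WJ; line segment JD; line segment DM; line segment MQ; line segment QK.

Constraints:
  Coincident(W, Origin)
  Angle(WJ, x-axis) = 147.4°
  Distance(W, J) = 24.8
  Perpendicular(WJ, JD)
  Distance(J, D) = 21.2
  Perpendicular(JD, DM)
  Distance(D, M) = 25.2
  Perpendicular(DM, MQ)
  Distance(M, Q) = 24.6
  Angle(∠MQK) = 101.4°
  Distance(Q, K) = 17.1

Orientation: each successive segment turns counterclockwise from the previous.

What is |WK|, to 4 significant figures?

17.71

W is at the origin; WJ runs at 147.4° with length 24.8, so J = (-20.89, 13.36). WJ is perpendicular to JD, so JD runs at -122.6°; with |JD| = 21.2, D = (-32.31, -4.498). JD is perpendicular to DM, so DM runs at -32.60°; with |DM| = 25.2, M = (-11.08, -18.08). The perpendicularity gives MQ at right angles to DM, so MQ runs at 57.40°; with |MQ| = 24.6, Q = (2.169, 2.649). ∠MQK = 101.4° gives QK at 136.0° from the x-axis; with |QK| = 17.1, K = (-10.13, 14.53). Then |WK| = |K − W| = 17.71.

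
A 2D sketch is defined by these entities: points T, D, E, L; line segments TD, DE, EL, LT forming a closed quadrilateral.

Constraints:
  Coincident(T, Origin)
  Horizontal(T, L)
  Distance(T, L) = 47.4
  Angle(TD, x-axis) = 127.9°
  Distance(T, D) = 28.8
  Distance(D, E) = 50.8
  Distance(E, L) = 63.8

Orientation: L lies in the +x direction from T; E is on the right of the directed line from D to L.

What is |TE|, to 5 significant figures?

29.330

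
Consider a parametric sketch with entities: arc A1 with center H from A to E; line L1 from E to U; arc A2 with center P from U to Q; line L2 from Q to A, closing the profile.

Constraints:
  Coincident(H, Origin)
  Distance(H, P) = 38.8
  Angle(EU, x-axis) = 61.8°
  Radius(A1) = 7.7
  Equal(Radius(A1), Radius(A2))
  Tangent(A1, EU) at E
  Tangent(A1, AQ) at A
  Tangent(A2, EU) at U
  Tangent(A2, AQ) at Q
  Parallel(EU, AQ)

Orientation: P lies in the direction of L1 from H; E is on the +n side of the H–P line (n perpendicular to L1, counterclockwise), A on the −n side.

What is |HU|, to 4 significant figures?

39.56

Tangency of A1 to both parallel lines with radius 7.7 puts E and A at H ± 7.7·n: E = (-6.786, 3.639), A = (6.786, -3.639). Equal radii place U and Q the same way about P: U = P + 7.7·n = (11.55, 37.83), Q = P − 7.7·n = (25.12, 30.56). Then |HU| = |U − H| = 39.56.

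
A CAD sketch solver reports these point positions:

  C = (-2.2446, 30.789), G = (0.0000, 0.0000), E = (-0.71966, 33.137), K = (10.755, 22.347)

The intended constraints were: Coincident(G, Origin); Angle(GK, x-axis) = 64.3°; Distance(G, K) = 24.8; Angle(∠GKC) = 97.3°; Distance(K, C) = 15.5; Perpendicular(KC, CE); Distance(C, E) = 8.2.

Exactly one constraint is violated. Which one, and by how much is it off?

Distance(C, E) = 8.2 — off by 5.40.

G = (0.00, 0.00) ✓; GK at 64.30° ✓; |GK| = 24.80 ✓; ∠GKC = 97.30° ✓; |KC| = 15.50 ✓; ∠(KC, CE) = 90.00° ✓; |CE| = 2.800 ✗.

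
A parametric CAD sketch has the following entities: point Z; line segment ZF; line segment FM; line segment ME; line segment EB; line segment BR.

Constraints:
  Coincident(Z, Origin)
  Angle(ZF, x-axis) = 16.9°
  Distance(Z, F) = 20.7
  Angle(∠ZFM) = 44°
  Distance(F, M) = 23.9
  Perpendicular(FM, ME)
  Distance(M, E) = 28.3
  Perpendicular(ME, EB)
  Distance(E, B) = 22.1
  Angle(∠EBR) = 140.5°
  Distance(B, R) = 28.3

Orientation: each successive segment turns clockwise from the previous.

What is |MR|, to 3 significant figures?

45.1

ME is perpendicular to EB, so EB runs at 60.9°; with |EB| = 22.1, B = (-5.80, 18.2). ∠EBR = 140.5° gives BR at 21.4° from the x-axis; with |BR| = 28.3, R = (20.6, 28.5). Then |MR| = |R − M| = 45.1.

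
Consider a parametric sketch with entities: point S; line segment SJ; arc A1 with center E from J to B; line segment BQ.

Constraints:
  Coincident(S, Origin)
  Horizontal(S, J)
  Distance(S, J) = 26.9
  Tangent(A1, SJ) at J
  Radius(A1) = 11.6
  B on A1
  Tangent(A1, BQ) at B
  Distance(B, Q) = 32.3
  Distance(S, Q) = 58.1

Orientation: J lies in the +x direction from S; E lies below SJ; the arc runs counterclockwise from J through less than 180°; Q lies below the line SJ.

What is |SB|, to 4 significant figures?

25.86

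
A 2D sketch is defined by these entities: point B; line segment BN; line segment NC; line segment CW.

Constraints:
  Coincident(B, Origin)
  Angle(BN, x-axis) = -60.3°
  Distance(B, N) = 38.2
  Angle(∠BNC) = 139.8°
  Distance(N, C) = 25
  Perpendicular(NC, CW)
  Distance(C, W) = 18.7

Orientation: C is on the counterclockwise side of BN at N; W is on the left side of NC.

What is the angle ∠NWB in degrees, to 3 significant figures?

43.1°

B is at the origin; BN runs at -60.3° with length 38.2, so N = 38.2·(cos -60.3°, sin -60.3°) = (18.9, -33.2). ∠BNC = 139.8°, so NC runs at -60.3° + (180° − 139.8°) = -20.1° from the x-axis; with |NC| = 25.0, C = N + 25.0·(cos -20.1°, sin -20.1°) = (42.4, -41.8). NC ⟂ CW; with |CW| = 18.7 on the left of NC, W = C + 18.7·(0.344, 0.939) = (48.8, -24.2). Then cos ∠NWB = WN·WB / (|WN||WB|), giving 43.1°.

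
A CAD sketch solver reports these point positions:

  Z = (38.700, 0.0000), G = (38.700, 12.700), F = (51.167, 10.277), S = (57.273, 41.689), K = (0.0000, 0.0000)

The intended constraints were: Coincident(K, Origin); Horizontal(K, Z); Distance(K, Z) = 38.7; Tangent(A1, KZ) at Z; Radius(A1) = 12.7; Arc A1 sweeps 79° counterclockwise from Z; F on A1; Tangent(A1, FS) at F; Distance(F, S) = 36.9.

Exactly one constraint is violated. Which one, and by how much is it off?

Distance(F, S) = 36.9 — off by 4.90.

K = (0.00, 0.00) ✓; K.y = 0.00, Z.y = 0.00 ✓; |KZ| = 38.70 ✓; ∠(GZ, ZK) = 90.00° ✓; |GZ| = 12.70 ✓; bearing(G→F) − bearing(G→Z) = 79.00° ✓; |GF| = 12.70 ✓; ∠(GF, FS) = 90.00° ✓; |FS| = 32.00 ✗.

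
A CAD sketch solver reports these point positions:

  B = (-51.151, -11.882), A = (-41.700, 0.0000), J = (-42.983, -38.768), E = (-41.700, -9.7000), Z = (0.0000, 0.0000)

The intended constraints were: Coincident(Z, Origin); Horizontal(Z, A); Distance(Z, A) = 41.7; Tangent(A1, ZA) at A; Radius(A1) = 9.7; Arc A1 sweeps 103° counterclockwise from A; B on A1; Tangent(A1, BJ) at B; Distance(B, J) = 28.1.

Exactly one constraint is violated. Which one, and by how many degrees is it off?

Tangent(A1, BJ) at B — off by 3.90°.

Z = (0.00, 0.00) ✓; Z.y = 0.00, A.y = 0.00 ✓; |ZA| = 41.70 ✓; ∠(EA, AZ) = 90.00° ✓; |EA| = 9.700 ✓; bearing(E→B) − bearing(E→A) = 103.0° ✓; |EB| = 9.700 ✓; ∠(EB, BJ) = 86.10° ✗; |BJ| = 28.10 ✓.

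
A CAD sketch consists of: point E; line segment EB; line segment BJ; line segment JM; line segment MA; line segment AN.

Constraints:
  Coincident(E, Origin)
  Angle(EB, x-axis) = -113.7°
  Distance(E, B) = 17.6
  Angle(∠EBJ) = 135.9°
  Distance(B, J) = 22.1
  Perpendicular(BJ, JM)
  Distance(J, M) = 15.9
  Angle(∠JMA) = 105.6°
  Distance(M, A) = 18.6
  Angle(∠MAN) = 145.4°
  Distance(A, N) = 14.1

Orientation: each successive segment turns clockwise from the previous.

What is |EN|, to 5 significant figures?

5.3579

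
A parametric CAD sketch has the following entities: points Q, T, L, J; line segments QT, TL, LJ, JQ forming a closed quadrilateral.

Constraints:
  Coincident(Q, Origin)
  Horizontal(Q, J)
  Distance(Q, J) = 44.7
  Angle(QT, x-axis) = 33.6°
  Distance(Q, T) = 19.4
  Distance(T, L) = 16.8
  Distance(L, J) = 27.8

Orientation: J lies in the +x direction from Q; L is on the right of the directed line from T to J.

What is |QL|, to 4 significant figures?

18.56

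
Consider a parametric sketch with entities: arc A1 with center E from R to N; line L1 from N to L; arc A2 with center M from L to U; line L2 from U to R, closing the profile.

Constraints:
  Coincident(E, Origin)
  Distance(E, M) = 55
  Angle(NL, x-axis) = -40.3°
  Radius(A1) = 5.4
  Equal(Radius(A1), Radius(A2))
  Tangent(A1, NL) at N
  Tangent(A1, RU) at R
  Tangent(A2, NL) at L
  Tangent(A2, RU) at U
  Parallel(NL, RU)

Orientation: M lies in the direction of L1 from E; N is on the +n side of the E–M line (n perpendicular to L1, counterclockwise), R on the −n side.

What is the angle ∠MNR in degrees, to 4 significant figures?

84.39°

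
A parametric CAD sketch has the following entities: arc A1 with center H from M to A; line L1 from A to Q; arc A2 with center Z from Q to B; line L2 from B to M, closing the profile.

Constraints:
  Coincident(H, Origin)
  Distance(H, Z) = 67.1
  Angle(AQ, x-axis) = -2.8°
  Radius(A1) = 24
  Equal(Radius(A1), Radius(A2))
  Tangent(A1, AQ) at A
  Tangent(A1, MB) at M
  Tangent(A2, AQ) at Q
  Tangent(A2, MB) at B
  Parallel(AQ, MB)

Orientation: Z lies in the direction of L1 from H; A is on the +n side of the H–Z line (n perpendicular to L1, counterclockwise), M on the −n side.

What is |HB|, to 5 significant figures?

71.263

Tangency of A1 to both parallel lines with radius 24.0 puts A and M at H ± 24.0·n: A = (1.1724, 23.971), M = (-1.1724, -23.971). Equal radii place Q and B the same way about Z: Q = Z + 24.0·n = (68.192, 20.694), B = Z − 24.0·n = (65.847, -27.249). Then |HB| = |B − H| = 71.263.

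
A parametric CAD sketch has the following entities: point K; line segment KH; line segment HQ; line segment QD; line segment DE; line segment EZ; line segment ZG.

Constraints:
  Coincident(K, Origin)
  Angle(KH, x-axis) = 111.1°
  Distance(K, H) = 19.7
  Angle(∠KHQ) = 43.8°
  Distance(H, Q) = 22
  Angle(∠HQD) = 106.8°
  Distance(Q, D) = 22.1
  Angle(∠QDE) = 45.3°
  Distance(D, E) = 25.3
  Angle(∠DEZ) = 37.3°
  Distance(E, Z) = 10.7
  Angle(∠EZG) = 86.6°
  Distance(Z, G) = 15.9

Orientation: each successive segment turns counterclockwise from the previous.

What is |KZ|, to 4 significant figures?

6.510

K is at the origin; KH runs at 111.1° with length 19.7, so H = (-7.092, 18.38). ∠KHQ = 43.8° gives HQ at -112.7° from the x-axis; with |HQ| = 22.0, Q = (-15.58, -1.917). ∠HQD = 106.8° gives QD at -39.50° from the x-axis; with |QD| = 22.1, D = (1.471, -15.97). ∠QDE = 45.3° gives DE at 95.20° from the x-axis; with |DE| = 25.3, E = (-0.8220, 9.222). ∠DEZ = 37.3° gives EZ at -122.1° from the x-axis; with |EZ| = 10.7, Z = (-6.508, 0.1577). Then |KZ| = |Z − K| = 6.510.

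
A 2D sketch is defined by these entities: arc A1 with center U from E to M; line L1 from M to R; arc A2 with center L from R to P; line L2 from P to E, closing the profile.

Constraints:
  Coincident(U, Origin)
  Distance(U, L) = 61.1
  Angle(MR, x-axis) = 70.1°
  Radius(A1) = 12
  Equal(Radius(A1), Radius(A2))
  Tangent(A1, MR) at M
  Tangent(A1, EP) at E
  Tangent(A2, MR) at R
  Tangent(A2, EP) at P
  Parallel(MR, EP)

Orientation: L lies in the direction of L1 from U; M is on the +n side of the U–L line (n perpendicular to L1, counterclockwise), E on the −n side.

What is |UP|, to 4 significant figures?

62.27

The slot axis is L1's direction at 70.1°, so u = (cos 70.1°, sin 70.1°) = (0.3404, 0.9403) and n = (−sin 70.1°, cos 70.1°) = (-0.9403, 0.3404). U is at the origin and L lies 61.1 along u from U, so L = 61.1·u = (20.80, 57.45). Tangency of A1 to both parallel lines with radius 12.0 puts M and E at U ± 12.0·n: M = (-11.28, 4.085), E = (11.28, -4.085). Equal radii place R and P the same way about L: R = L + 12.0·n = (9.514, 61.54), P = L − 12.0·n = (32.08, 53.37). Then |UP| = |P − U| = 62.27.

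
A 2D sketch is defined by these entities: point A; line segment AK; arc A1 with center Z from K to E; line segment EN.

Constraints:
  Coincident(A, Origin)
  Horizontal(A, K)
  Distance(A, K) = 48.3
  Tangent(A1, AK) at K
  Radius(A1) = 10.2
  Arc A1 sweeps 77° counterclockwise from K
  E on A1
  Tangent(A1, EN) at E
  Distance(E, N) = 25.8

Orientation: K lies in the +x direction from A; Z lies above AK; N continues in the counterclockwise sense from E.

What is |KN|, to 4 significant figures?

36.60

On A1, K sits at bearing -90° from Z; a 77° counterclockwise sweep puts E at bearing -13°, so E = Z + 10.2·(cos -13°, sin -13°) = (58.24, 7.905). Tangency of A1 to EN means the radius ZE is perpendicular to EN, so EN runs along (−sin -13°, cos -13°); with |EN| = 25.8, N = (64.04, 33.04). Then |KN| = |N − K| = 36.60.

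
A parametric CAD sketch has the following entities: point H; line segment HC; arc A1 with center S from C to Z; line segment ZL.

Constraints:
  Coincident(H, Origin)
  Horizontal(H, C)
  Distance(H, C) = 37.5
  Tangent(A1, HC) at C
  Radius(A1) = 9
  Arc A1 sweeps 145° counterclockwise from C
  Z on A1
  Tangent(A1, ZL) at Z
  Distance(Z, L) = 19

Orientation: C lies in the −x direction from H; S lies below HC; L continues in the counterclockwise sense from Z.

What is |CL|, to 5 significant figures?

29.187

H is at the origin; HC is horizontal with |HC| = 37.5 and C on the −x side, so C = (-37.500, 0.0000). A1 meets HC tangentially, so SC is at right angles to HC, so S = C + (0, -9) = (-37.500, -9.0000). On A1, C sits at bearing 90° from S; a 145° counterclockwise sweep puts Z at bearing 235°, so Z = S + 9.0·(cos 235°, sin 235°) = (-42.662, -16.372). Since A1 is tangent to ZL there, SZ ⟂ ZL, so ZL runs along (−sin 235°, cos 235°); with |ZL| = 19.0, L = (-27.098, -27.270). Then |CL| = |L − C| = 29.187.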